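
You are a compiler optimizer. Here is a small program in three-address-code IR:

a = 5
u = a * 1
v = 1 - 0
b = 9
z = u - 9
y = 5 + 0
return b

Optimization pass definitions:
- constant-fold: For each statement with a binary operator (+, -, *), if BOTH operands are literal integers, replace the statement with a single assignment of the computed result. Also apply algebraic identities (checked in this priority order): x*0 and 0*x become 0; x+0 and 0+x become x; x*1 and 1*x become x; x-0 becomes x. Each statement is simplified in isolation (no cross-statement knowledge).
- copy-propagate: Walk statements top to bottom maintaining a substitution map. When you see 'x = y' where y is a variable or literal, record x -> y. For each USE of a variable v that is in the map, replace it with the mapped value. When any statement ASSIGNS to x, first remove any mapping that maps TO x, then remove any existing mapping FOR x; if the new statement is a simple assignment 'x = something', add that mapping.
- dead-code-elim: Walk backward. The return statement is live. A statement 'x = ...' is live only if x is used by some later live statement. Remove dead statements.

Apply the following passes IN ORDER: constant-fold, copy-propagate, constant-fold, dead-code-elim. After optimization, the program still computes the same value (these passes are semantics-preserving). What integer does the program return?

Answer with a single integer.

Initial IR:
  a = 5
  u = a * 1
  v = 1 - 0
  b = 9
  z = u - 9
  y = 5 + 0
  return b
After constant-fold (7 stmts):
  a = 5
  u = a
  v = 1
  b = 9
  z = u - 9
  y = 5
  return b
After copy-propagate (7 stmts):
  a = 5
  u = 5
  v = 1
  b = 9
  z = 5 - 9
  y = 5
  return 9
After constant-fold (7 stmts):
  a = 5
  u = 5
  v = 1
  b = 9
  z = -4
  y = 5
  return 9
After dead-code-elim (1 stmts):
  return 9
Evaluate:
  a = 5  =>  a = 5
  u = a * 1  =>  u = 5
  v = 1 - 0  =>  v = 1
  b = 9  =>  b = 9
  z = u - 9  =>  z = -4
  y = 5 + 0  =>  y = 5
  return b = 9

Answer: 9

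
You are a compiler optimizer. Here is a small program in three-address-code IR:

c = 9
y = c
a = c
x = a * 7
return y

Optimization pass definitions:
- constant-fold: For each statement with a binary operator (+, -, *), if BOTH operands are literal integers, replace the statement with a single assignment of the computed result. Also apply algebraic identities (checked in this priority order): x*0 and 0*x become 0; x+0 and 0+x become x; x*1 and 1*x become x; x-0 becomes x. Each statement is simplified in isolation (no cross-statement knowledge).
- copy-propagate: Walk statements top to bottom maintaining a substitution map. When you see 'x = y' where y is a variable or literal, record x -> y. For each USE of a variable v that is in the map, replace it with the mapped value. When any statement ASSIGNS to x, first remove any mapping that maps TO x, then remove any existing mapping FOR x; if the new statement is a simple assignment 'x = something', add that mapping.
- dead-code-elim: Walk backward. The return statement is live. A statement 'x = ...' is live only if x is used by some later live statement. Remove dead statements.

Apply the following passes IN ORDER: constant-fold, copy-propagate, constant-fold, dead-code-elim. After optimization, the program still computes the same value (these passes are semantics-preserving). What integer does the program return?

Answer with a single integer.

Initial IR:
  c = 9
  y = c
  a = c
  x = a * 7
  return y
After constant-fold (5 stmts):
  c = 9
  y = c
  a = c
  x = a * 7
  return y
After copy-propagate (5 stmts):
  c = 9
  y = 9
  a = 9
  x = 9 * 7
  return 9
After constant-fold (5 stmts):
  c = 9
  y = 9
  a = 9
  x = 63
  return 9
After dead-code-elim (1 stmts):
  return 9
Evaluate:
  c = 9  =>  c = 9
  y = c  =>  y = 9
  a = c  =>  a = 9
  x = a * 7  =>  x = 63
  return y = 9

Answer: 9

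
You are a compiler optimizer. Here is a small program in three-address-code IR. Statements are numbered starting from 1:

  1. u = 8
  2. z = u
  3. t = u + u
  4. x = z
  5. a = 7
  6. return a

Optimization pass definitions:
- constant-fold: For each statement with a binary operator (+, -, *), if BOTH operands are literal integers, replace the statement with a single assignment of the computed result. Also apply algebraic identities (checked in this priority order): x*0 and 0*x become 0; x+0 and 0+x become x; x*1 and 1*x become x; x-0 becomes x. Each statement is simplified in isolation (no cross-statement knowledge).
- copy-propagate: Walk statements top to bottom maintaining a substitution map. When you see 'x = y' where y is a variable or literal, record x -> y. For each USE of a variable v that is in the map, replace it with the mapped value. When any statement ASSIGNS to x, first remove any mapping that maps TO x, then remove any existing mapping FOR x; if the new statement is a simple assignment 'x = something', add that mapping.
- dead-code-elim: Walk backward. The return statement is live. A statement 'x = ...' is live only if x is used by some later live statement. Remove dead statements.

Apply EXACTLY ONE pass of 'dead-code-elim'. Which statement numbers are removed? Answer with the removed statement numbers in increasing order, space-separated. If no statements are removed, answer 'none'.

Backward liveness scan:
Stmt 1 'u = 8': DEAD (u not in live set [])
Stmt 2 'z = u': DEAD (z not in live set [])
Stmt 3 't = u + u': DEAD (t not in live set [])
Stmt 4 'x = z': DEAD (x not in live set [])
Stmt 5 'a = 7': KEEP (a is live); live-in = []
Stmt 6 'return a': KEEP (return); live-in = ['a']
Removed statement numbers: [1, 2, 3, 4]
Surviving IR:
  a = 7
  return a

Answer: 1 2 3 4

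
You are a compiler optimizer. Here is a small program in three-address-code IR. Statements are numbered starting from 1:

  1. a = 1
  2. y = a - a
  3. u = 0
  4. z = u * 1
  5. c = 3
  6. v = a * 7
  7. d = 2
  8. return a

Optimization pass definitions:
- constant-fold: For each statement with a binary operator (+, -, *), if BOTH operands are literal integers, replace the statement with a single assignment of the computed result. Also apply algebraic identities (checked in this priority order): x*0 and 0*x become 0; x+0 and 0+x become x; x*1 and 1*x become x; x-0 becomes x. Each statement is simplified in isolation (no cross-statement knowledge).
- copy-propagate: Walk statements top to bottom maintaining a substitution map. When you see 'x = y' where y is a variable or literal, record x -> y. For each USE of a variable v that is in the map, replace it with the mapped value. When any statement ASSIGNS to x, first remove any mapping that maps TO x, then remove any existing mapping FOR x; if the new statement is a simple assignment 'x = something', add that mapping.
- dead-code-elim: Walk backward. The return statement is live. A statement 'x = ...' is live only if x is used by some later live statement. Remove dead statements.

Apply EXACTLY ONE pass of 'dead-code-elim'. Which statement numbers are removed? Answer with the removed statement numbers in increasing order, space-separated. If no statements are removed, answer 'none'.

Backward liveness scan:
Stmt 1 'a = 1': KEEP (a is live); live-in = []
Stmt 2 'y = a - a': DEAD (y not in live set ['a'])
Stmt 3 'u = 0': DEAD (u not in live set ['a'])
Stmt 4 'z = u * 1': DEAD (z not in live set ['a'])
Stmt 5 'c = 3': DEAD (c not in live set ['a'])
Stmt 6 'v = a * 7': DEAD (v not in live set ['a'])
Stmt 7 'd = 2': DEAD (d not in live set ['a'])
Stmt 8 'return a': KEEP (return); live-in = ['a']
Removed statement numbers: [2, 3, 4, 5, 6, 7]
Surviving IR:
  a = 1
  return a

Answer: 2 3 4 5 6 7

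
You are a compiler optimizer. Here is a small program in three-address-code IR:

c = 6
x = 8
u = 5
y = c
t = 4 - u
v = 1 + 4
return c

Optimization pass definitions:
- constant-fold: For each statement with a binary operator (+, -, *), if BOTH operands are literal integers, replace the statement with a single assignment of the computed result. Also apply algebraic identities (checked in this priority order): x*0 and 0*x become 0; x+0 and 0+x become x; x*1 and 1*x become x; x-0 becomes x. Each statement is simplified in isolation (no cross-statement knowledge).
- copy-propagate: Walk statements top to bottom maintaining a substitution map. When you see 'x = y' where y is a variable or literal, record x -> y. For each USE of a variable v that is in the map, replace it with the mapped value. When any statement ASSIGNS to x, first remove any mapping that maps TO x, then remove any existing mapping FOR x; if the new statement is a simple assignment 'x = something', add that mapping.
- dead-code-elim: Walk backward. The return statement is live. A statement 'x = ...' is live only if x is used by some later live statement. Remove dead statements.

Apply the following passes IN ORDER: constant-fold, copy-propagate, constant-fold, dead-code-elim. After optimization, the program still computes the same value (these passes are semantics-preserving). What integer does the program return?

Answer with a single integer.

Answer: 6

Derivation:
Initial IR:
  c = 6
  x = 8
  u = 5
  y = c
  t = 4 - u
  v = 1 + 4
  return c
After constant-fold (7 stmts):
  c = 6
  x = 8
  u = 5
  y = c
  t = 4 - u
  v = 5
  return c
After copy-propagate (7 stmts):
  c = 6
  x = 8
  u = 5
  y = 6
  t = 4 - 5
  v = 5
  return 6
After constant-fold (7 stmts):
  c = 6
  x = 8
  u = 5
  y = 6
  t = -1
  v = 5
  return 6
After dead-code-elim (1 stmts):
  return 6
Evaluate:
  c = 6  =>  c = 6
  x = 8  =>  x = 8
  u = 5  =>  u = 5
  y = c  =>  y = 6
  t = 4 - u  =>  t = -1
  v = 1 + 4  =>  v = 5
  return c = 6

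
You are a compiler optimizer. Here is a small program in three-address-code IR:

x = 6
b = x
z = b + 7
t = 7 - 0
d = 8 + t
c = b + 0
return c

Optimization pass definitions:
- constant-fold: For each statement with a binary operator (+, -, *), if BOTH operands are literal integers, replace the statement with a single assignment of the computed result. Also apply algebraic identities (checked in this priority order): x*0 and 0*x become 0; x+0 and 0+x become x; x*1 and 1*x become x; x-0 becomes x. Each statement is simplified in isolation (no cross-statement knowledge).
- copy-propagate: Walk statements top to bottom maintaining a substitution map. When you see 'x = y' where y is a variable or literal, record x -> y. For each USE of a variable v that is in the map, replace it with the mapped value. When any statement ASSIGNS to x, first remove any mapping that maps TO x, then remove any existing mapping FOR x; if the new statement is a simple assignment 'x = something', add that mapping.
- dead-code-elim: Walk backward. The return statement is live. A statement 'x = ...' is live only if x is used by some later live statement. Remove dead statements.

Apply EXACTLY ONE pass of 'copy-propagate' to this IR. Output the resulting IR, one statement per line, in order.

Answer: x = 6
b = 6
z = 6 + 7
t = 7 - 0
d = 8 + t
c = 6 + 0
return c

Derivation:
Applying copy-propagate statement-by-statement:
  [1] x = 6  (unchanged)
  [2] b = x  -> b = 6
  [3] z = b + 7  -> z = 6 + 7
  [4] t = 7 - 0  (unchanged)
  [5] d = 8 + t  (unchanged)
  [6] c = b + 0  -> c = 6 + 0
  [7] return c  (unchanged)
Result (7 stmts):
  x = 6
  b = 6
  z = 6 + 7
  t = 7 - 0
  d = 8 + t
  c = 6 + 0
  return c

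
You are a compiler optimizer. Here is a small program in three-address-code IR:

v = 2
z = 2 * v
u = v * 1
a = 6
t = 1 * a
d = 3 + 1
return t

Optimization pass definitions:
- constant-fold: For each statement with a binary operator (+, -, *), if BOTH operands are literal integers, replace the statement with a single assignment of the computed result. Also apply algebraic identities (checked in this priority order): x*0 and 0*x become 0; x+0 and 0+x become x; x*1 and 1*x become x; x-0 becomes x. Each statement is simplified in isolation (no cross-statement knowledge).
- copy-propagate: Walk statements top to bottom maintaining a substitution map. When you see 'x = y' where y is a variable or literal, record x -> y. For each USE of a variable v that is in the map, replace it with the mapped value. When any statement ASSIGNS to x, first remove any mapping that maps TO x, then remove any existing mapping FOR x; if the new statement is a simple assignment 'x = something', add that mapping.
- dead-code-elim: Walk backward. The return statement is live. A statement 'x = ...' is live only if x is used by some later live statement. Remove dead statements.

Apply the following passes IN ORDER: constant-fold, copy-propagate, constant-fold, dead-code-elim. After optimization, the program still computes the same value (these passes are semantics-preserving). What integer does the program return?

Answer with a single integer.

Initial IR:
  v = 2
  z = 2 * v
  u = v * 1
  a = 6
  t = 1 * a
  d = 3 + 1
  return t
After constant-fold (7 stmts):
  v = 2
  z = 2 * v
  u = v
  a = 6
  t = a
  d = 4
  return t
After copy-propagate (7 stmts):
  v = 2
  z = 2 * 2
  u = 2
  a = 6
  t = 6
  d = 4
  return 6
After constant-fold (7 stmts):
  v = 2
  z = 4
  u = 2
  a = 6
  t = 6
  d = 4
  return 6
After dead-code-elim (1 stmts):
  return 6
Evaluate:
  v = 2  =>  v = 2
  z = 2 * v  =>  z = 4
  u = v * 1  =>  u = 2
  a = 6  =>  a = 6
  t = 1 * a  =>  t = 6
  d = 3 + 1  =>  d = 4
  return t = 6

Answer: 6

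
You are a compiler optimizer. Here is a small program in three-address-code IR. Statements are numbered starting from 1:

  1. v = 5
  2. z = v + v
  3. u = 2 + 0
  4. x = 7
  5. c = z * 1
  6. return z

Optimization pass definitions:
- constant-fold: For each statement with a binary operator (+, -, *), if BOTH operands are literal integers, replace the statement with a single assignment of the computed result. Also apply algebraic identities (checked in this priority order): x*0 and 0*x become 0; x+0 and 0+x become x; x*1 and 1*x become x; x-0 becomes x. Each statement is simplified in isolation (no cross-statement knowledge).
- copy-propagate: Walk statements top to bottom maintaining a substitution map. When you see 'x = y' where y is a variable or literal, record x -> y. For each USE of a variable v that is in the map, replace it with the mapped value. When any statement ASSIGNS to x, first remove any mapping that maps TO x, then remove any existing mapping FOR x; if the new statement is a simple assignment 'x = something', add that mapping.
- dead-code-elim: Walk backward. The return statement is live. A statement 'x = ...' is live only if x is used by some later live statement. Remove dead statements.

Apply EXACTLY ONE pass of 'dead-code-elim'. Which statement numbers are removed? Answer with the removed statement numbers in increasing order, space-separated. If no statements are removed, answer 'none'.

Backward liveness scan:
Stmt 1 'v = 5': KEEP (v is live); live-in = []
Stmt 2 'z = v + v': KEEP (z is live); live-in = ['v']
Stmt 3 'u = 2 + 0': DEAD (u not in live set ['z'])
Stmt 4 'x = 7': DEAD (x not in live set ['z'])
Stmt 5 'c = z * 1': DEAD (c not in live set ['z'])
Stmt 6 'return z': KEEP (return); live-in = ['z']
Removed statement numbers: [3, 4, 5]
Surviving IR:
  v = 5
  z = v + v
  return z

Answer: 3 4 5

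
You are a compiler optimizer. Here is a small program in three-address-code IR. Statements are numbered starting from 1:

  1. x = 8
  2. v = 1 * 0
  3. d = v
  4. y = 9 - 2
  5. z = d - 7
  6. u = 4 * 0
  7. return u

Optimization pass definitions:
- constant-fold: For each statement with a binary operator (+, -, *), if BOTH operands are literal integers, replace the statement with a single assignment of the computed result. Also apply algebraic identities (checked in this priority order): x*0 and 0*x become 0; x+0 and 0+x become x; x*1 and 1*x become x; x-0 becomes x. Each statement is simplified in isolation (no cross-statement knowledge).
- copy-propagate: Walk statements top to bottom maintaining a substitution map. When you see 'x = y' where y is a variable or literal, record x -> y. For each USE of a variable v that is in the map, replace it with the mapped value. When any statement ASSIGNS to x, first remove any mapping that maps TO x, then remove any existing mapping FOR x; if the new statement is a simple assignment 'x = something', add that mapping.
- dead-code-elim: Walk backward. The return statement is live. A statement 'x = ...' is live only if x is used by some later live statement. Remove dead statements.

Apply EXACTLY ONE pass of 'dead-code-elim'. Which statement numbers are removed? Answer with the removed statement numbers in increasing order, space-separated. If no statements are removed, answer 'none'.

Answer: 1 2 3 4 5

Derivation:
Backward liveness scan:
Stmt 1 'x = 8': DEAD (x not in live set [])
Stmt 2 'v = 1 * 0': DEAD (v not in live set [])
Stmt 3 'd = v': DEAD (d not in live set [])
Stmt 4 'y = 9 - 2': DEAD (y not in live set [])
Stmt 5 'z = d - 7': DEAD (z not in live set [])
Stmt 6 'u = 4 * 0': KEEP (u is live); live-in = []
Stmt 7 'return u': KEEP (return); live-in = ['u']
Removed statement numbers: [1, 2, 3, 4, 5]
Surviving IR:
  u = 4 * 0
  return u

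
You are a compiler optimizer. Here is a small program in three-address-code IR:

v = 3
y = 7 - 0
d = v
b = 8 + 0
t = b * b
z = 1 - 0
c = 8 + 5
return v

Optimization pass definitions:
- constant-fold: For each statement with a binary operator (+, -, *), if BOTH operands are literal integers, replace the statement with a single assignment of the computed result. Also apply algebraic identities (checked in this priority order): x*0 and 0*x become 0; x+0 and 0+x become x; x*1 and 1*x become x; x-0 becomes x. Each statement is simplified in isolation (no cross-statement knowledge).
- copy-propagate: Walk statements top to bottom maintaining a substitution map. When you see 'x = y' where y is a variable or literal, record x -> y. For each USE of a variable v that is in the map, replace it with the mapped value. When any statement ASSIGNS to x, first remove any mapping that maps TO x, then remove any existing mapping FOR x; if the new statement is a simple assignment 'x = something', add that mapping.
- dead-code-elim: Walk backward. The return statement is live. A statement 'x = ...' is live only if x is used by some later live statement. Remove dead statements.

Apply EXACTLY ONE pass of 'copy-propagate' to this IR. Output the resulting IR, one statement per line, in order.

Applying copy-propagate statement-by-statement:
  [1] v = 3  (unchanged)
  [2] y = 7 - 0  (unchanged)
  [3] d = v  -> d = 3
  [4] b = 8 + 0  (unchanged)
  [5] t = b * b  (unchanged)
  [6] z = 1 - 0  (unchanged)
  [7] c = 8 + 5  (unchanged)
  [8] return v  -> return 3
Result (8 stmts):
  v = 3
  y = 7 - 0
  d = 3
  b = 8 + 0
  t = b * b
  z = 1 - 0
  c = 8 + 5
  return 3

Answer: v = 3
y = 7 - 0
d = 3
b = 8 + 0
t = b * b
z = 1 - 0
c = 8 + 5
return 3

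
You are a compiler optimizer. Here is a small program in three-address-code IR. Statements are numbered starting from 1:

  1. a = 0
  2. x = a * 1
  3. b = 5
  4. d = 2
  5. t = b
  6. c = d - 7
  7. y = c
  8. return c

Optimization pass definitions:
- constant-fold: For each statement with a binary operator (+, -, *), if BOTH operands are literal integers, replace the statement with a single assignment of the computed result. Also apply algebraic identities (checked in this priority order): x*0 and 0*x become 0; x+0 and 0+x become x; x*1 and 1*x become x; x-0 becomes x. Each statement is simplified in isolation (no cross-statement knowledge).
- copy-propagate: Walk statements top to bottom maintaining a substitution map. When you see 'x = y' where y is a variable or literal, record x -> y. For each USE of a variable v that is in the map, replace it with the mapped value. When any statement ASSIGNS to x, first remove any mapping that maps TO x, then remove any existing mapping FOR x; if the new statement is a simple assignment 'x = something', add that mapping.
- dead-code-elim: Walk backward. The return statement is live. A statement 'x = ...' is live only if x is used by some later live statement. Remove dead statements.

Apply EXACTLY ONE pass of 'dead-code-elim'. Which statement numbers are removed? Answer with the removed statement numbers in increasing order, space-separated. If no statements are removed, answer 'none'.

Backward liveness scan:
Stmt 1 'a = 0': DEAD (a not in live set [])
Stmt 2 'x = a * 1': DEAD (x not in live set [])
Stmt 3 'b = 5': DEAD (b not in live set [])
Stmt 4 'd = 2': KEEP (d is live); live-in = []
Stmt 5 't = b': DEAD (t not in live set ['d'])
Stmt 6 'c = d - 7': KEEP (c is live); live-in = ['d']
Stmt 7 'y = c': DEAD (y not in live set ['c'])
Stmt 8 'return c': KEEP (return); live-in = ['c']
Removed statement numbers: [1, 2, 3, 5, 7]
Surviving IR:
  d = 2
  c = d - 7
  return c

Answer: 1 2 3 5 7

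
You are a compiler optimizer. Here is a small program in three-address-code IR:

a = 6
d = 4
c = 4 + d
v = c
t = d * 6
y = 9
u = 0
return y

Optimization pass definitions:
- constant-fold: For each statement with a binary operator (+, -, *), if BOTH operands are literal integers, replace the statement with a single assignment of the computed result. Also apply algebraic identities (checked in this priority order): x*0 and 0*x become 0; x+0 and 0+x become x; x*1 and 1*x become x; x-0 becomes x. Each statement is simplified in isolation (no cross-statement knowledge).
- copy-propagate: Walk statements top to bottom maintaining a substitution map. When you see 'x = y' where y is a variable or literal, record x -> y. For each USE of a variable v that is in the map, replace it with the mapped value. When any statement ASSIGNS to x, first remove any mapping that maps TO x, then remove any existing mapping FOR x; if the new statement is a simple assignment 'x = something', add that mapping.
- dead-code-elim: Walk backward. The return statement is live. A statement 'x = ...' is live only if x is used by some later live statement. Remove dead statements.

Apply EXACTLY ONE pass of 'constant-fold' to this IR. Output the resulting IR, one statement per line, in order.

Applying constant-fold statement-by-statement:
  [1] a = 6  (unchanged)
  [2] d = 4  (unchanged)
  [3] c = 4 + d  (unchanged)
  [4] v = c  (unchanged)
  [5] t = d * 6  (unchanged)
  [6] y = 9  (unchanged)
  [7] u = 0  (unchanged)
  [8] return y  (unchanged)
Result (8 stmts):
  a = 6
  d = 4
  c = 4 + d
  v = c
  t = d * 6
  y = 9
  u = 0
  return y

Answer: a = 6
d = 4
c = 4 + d
v = c
t = d * 6
y = 9
u = 0
return y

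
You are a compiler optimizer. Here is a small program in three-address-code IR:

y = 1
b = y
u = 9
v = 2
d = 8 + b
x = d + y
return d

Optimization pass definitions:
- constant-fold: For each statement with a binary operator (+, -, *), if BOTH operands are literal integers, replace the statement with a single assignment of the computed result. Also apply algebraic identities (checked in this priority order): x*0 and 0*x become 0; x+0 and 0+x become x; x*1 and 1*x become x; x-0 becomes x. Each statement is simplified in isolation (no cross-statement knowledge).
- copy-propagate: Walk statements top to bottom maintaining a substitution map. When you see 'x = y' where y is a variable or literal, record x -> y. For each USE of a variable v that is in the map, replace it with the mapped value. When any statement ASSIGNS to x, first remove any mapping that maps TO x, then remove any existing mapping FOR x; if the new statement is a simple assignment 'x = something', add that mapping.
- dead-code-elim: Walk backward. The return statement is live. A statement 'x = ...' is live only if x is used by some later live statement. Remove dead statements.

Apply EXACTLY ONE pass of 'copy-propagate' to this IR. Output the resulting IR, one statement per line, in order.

Answer: y = 1
b = 1
u = 9
v = 2
d = 8 + 1
x = d + 1
return d

Derivation:
Applying copy-propagate statement-by-statement:
  [1] y = 1  (unchanged)
  [2] b = y  -> b = 1
  [3] u = 9  (unchanged)
  [4] v = 2  (unchanged)
  [5] d = 8 + b  -> d = 8 + 1
  [6] x = d + y  -> x = d + 1
  [7] return d  (unchanged)
Result (7 stmts):
  y = 1
  b = 1
  u = 9
  v = 2
  d = 8 + 1
  x = d + 1
  return d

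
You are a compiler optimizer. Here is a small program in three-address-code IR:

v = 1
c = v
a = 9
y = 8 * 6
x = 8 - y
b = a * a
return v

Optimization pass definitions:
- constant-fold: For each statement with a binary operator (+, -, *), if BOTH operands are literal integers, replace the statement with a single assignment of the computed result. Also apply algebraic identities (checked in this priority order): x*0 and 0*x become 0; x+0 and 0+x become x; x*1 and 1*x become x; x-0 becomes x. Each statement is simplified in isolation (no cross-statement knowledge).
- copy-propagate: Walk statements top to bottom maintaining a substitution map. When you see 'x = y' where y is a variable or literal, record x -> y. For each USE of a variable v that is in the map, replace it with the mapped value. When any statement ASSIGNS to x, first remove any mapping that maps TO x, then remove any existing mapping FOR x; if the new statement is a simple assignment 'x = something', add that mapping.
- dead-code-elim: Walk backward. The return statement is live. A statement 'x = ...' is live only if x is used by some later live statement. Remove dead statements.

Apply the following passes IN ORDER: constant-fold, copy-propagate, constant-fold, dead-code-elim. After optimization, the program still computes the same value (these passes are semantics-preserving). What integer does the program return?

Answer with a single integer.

Answer: 1

Derivation:
Initial IR:
  v = 1
  c = v
  a = 9
  y = 8 * 6
  x = 8 - y
  b = a * a
  return v
After constant-fold (7 stmts):
  v = 1
  c = v
  a = 9
  y = 48
  x = 8 - y
  b = a * a
  return v
After copy-propagate (7 stmts):
  v = 1
  c = 1
  a = 9
  y = 48
  x = 8 - 48
  b = 9 * 9
  return 1
After constant-fold (7 stmts):
  v = 1
  c = 1
  a = 9
  y = 48
  x = -40
  b = 81
  return 1
After dead-code-elim (1 stmts):
  return 1
Evaluate:
  v = 1  =>  v = 1
  c = v  =>  c = 1
  a = 9  =>  a = 9
  y = 8 * 6  =>  y = 48
  x = 8 - y  =>  x = -40
  b = a * a  =>  b = 81
  return v = 1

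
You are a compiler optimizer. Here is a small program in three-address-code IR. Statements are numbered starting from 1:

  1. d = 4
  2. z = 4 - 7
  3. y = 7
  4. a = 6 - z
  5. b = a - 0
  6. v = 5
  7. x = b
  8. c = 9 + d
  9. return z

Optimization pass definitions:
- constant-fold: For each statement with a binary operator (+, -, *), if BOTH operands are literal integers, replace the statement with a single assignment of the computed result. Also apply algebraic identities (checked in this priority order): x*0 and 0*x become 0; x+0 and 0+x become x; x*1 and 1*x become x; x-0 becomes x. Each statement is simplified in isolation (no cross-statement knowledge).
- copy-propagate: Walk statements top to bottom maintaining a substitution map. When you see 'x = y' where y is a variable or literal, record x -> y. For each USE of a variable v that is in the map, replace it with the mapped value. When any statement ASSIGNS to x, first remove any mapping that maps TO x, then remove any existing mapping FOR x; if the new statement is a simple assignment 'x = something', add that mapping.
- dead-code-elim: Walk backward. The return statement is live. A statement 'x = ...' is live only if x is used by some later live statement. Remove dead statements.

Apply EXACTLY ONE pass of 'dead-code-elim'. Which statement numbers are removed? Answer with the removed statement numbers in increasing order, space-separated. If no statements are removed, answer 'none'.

Answer: 1 3 4 5 6 7 8

Derivation:
Backward liveness scan:
Stmt 1 'd = 4': DEAD (d not in live set [])
Stmt 2 'z = 4 - 7': KEEP (z is live); live-in = []
Stmt 3 'y = 7': DEAD (y not in live set ['z'])
Stmt 4 'a = 6 - z': DEAD (a not in live set ['z'])
Stmt 5 'b = a - 0': DEAD (b not in live set ['z'])
Stmt 6 'v = 5': DEAD (v not in live set ['z'])
Stmt 7 'x = b': DEAD (x not in live set ['z'])
Stmt 8 'c = 9 + d': DEAD (c not in live set ['z'])
Stmt 9 'return z': KEEP (return); live-in = ['z']
Removed statement numbers: [1, 3, 4, 5, 6, 7, 8]
Surviving IR:
  z = 4 - 7
  return z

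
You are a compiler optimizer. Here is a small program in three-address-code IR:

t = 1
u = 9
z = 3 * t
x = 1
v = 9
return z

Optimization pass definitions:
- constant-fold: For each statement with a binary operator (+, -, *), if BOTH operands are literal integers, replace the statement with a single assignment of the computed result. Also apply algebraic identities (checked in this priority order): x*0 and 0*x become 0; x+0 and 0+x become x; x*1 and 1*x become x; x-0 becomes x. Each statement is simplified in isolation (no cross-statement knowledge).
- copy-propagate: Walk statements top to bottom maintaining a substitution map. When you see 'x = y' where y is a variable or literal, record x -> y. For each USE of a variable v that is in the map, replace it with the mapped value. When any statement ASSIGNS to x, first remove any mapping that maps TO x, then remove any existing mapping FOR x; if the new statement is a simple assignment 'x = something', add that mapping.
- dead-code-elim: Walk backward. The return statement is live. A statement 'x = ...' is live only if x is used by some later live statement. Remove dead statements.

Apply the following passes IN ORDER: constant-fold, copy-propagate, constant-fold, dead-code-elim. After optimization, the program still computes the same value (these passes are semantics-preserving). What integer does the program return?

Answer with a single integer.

Answer: 3

Derivation:
Initial IR:
  t = 1
  u = 9
  z = 3 * t
  x = 1
  v = 9
  return z
After constant-fold (6 stmts):
  t = 1
  u = 9
  z = 3 * t
  x = 1
  v = 9
  return z
After copy-propagate (6 stmts):
  t = 1
  u = 9
  z = 3 * 1
  x = 1
  v = 9
  return z
After constant-fold (6 stmts):
  t = 1
  u = 9
  z = 3
  x = 1
  v = 9
  return z
After dead-code-elim (2 stmts):
  z = 3
  return z
Evaluate:
  t = 1  =>  t = 1
  u = 9  =>  u = 9
  z = 3 * t  =>  z = 3
  x = 1  =>  x = 1
  v = 9  =>  v = 9
  return z = 3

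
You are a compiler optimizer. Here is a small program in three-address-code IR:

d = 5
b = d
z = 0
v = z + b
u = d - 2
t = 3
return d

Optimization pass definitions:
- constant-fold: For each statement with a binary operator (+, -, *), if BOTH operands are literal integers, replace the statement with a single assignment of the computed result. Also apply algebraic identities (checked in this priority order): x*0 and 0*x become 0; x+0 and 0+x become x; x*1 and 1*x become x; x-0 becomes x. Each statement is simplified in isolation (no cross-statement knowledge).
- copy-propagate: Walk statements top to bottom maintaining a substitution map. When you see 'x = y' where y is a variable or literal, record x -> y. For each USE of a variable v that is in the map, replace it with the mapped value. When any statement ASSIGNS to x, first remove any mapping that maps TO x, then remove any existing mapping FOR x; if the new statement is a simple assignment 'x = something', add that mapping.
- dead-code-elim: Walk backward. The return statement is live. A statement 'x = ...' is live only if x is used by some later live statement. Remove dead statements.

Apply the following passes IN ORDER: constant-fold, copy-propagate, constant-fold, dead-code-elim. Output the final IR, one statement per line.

Answer: return 5

Derivation:
Initial IR:
  d = 5
  b = d
  z = 0
  v = z + b
  u = d - 2
  t = 3
  return d
After constant-fold (7 stmts):
  d = 5
  b = d
  z = 0
  v = z + b
  u = d - 2
  t = 3
  return d
After copy-propagate (7 stmts):
  d = 5
  b = 5
  z = 0
  v = 0 + 5
  u = 5 - 2
  t = 3
  return 5
After constant-fold (7 stmts):
  d = 5
  b = 5
  z = 0
  v = 5
  u = 3
  t = 3
  return 5
After dead-code-elim (1 stmts):
  return 5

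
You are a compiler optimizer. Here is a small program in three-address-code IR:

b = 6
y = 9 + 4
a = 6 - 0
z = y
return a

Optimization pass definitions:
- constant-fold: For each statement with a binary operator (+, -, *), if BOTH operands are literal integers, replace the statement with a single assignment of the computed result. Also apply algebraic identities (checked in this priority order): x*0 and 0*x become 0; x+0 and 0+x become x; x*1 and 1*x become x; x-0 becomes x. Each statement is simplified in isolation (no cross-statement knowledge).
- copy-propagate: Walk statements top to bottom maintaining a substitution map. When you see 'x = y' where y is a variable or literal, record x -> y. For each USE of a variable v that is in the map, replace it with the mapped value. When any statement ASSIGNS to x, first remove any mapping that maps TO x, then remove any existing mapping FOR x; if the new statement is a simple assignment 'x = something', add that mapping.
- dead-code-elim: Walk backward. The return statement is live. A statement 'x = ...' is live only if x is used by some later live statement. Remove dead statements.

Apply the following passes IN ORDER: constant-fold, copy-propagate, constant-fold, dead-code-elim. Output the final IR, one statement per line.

Initial IR:
  b = 6
  y = 9 + 4
  a = 6 - 0
  z = y
  return a
After constant-fold (5 stmts):
  b = 6
  y = 13
  a = 6
  z = y
  return a
After copy-propagate (5 stmts):
  b = 6
  y = 13
  a = 6
  z = 13
  return 6
After constant-fold (5 stmts):
  b = 6
  y = 13
  a = 6
  z = 13
  return 6
After dead-code-elim (1 stmts):
  return 6

Answer: return 6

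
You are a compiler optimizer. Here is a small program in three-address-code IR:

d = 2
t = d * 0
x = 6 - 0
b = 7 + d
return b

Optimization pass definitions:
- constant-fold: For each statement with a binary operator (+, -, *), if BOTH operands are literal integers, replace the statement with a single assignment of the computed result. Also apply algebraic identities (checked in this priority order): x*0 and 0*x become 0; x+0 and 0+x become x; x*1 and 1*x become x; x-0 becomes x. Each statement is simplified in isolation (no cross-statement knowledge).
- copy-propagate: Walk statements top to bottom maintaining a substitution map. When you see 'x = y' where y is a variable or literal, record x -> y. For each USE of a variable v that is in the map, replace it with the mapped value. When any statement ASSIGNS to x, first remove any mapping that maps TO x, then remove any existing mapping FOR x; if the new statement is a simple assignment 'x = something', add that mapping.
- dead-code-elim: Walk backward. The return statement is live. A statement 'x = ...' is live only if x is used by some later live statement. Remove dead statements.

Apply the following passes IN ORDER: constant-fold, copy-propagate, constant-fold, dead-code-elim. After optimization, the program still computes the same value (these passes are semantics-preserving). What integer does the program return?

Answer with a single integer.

Answer: 9

Derivation:
Initial IR:
  d = 2
  t = d * 0
  x = 6 - 0
  b = 7 + d
  return b
After constant-fold (5 stmts):
  d = 2
  t = 0
  x = 6
  b = 7 + d
  return b
After copy-propagate (5 stmts):
  d = 2
  t = 0
  x = 6
  b = 7 + 2
  return b
After constant-fold (5 stmts):
  d = 2
  t = 0
  x = 6
  b = 9
  return b
After dead-code-elim (2 stmts):
  b = 9
  return b
Evaluate:
  d = 2  =>  d = 2
  t = d * 0  =>  t = 0
  x = 6 - 0  =>  x = 6
  b = 7 + d  =>  b = 9
  return b = 9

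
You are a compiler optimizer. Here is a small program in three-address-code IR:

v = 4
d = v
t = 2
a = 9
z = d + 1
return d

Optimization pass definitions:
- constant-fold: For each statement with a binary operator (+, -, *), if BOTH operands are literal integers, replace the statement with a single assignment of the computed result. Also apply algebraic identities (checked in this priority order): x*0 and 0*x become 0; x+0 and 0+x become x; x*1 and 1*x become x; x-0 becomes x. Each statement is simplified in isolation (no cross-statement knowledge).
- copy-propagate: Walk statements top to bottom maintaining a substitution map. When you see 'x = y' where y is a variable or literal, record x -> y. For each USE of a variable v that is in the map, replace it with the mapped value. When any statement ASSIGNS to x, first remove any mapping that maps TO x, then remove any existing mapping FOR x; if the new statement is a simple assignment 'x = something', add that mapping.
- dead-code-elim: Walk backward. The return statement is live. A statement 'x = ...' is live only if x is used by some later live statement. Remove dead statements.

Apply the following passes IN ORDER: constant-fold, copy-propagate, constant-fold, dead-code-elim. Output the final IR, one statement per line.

Initial IR:
  v = 4
  d = v
  t = 2
  a = 9
  z = d + 1
  return d
After constant-fold (6 stmts):
  v = 4
  d = v
  t = 2
  a = 9
  z = d + 1
  return d
After copy-propagate (6 stmts):
  v = 4
  d = 4
  t = 2
  a = 9
  z = 4 + 1
  return 4
After constant-fold (6 stmts):
  v = 4
  d = 4
  t = 2
  a = 9
  z = 5
  return 4
After dead-code-elim (1 stmts):
  return 4

Answer: return 4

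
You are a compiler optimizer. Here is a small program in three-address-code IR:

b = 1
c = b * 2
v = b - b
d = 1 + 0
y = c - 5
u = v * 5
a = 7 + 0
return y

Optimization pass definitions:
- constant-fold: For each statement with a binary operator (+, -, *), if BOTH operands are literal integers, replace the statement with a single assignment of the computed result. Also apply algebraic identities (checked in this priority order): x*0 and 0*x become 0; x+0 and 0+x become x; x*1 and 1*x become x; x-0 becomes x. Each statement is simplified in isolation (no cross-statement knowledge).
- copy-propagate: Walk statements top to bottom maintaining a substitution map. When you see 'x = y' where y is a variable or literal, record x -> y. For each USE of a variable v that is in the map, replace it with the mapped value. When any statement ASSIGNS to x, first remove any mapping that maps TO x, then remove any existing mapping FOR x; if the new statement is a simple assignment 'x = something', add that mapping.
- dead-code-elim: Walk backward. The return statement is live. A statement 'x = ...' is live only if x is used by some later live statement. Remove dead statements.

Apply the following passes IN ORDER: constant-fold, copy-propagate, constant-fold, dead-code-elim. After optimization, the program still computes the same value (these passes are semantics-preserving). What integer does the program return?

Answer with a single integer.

Answer: -3

Derivation:
Initial IR:
  b = 1
  c = b * 2
  v = b - b
  d = 1 + 0
  y = c - 5
  u = v * 5
  a = 7 + 0
  return y
After constant-fold (8 stmts):
  b = 1
  c = b * 2
  v = b - b
  d = 1
  y = c - 5
  u = v * 5
  a = 7
  return y
After copy-propagate (8 stmts):
  b = 1
  c = 1 * 2
  v = 1 - 1
  d = 1
  y = c - 5
  u = v * 5
  a = 7
  return y
After constant-fold (8 stmts):
  b = 1
  c = 2
  v = 0
  d = 1
  y = c - 5
  u = v * 5
  a = 7
  return y
After dead-code-elim (3 stmts):
  c = 2
  y = c - 5
  return y
Evaluate:
  b = 1  =>  b = 1
  c = b * 2  =>  c = 2
  v = b - b  =>  v = 0
  d = 1 + 0  =>  d = 1
  y = c - 5  =>  y = -3
  u = v * 5  =>  u = 0
  a = 7 + 0  =>  a = 7
  return y = -3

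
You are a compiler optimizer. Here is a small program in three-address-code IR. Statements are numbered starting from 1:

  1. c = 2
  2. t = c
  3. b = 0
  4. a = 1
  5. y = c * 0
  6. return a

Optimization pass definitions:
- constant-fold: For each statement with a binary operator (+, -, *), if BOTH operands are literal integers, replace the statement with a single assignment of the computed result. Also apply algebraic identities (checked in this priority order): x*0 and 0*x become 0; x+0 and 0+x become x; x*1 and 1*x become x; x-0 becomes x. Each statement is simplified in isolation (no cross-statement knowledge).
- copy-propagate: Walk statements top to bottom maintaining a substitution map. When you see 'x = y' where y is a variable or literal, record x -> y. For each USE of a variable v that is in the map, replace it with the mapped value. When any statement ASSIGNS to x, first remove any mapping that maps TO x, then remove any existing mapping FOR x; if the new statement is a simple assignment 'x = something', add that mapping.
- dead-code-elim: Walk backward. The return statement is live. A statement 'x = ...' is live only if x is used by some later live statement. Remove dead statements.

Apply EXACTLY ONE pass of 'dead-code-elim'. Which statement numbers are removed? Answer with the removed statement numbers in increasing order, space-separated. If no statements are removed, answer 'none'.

Backward liveness scan:
Stmt 1 'c = 2': DEAD (c not in live set [])
Stmt 2 't = c': DEAD (t not in live set [])
Stmt 3 'b = 0': DEAD (b not in live set [])
Stmt 4 'a = 1': KEEP (a is live); live-in = []
Stmt 5 'y = c * 0': DEAD (y not in live set ['a'])
Stmt 6 'return a': KEEP (return); live-in = ['a']
Removed statement numbers: [1, 2, 3, 5]
Surviving IR:
  a = 1
  return a

Answer: 1 2 3 5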